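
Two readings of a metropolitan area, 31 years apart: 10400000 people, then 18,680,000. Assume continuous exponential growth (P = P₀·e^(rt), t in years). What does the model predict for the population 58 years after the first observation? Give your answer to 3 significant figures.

r = ln(18680000/10400000) / 31 ≈ 0.018892 per year
P(58) = 10400000 · e^(0.018892·58) = 10400000 · 2.99136 ≈ 31110134.17

≈ 31,100,000 people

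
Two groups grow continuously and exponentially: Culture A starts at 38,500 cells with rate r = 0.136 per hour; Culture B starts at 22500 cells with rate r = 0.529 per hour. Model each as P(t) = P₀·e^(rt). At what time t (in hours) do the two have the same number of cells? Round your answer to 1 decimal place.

t ≈ 1.4 hours

38500·e^(0.136t) = 22500·e^(0.529t)
38500/22500 = e^((0.529 − 0.136)t) → ln(1.71111) = 0.393·t
t = 0.53714 / 0.393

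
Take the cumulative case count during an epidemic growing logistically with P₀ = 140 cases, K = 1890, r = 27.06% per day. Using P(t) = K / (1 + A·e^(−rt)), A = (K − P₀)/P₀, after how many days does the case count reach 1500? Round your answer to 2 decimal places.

t ≈ 14.31 days

A = (1890 − 140)/140 = 12.5
1500 = 1890/(1 + 12.5·e^(−0.2706t)) → 1 + 12.5·e^(−0.2706t) = 1.26
e^(−0.2706t) = 0.0208 → t = ln(48.07692)/0.2706 = 3.8728/0.2706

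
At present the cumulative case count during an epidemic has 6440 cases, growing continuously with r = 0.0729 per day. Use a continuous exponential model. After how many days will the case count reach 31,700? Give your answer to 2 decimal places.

31700 = 6440 · e^(0.0729·t)
t = ln(31700/6440) / 0.0729 = ln(4.92236) / 0.0729 = 1.59379 / 0.0729

t ≈ 21.86 days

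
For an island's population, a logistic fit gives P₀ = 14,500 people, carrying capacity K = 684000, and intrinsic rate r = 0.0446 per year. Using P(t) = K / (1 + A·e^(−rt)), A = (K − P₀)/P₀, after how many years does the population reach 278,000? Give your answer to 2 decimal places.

A = (684000 − 14500)/14500 = 46.17241
278000 = 684000/(1 + 46.17241·e^(−0.0446t)) → 1 + 46.17241·e^(−0.0446t) = 2.46043
e^(−0.0446t) = 0.03163 → t = ln(31.61559)/0.0446 = 3.45365/0.0446

t ≈ 77.44 years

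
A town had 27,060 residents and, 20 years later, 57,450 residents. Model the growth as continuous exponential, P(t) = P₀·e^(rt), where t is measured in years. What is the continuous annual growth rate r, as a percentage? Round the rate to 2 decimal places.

57450 = 27060 · e^(r·20)
e^(20r) = 57450/27060 = 2.12306
r = ln(2.12306) / 20 = 0.75286 / 20

r ≈ 3.76% per year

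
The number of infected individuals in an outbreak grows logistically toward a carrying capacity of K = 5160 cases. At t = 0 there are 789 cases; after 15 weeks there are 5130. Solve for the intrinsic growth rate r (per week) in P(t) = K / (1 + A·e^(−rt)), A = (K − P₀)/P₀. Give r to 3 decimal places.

A = (5160 − 789)/789 = 5.53992
5130 = 5160/(1 + 5.53992·e^(−r·15)) → e^(−15r) = (1.00585 − 1)/5.53992 = 0.001056
r = −ln(0.001056)/15 = 6.85364/15

r ≈ 0.457 per week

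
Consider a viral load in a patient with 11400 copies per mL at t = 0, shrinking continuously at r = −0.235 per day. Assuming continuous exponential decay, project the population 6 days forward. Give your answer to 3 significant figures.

P(6) = 11400 · e^(-0.235·6) = 11400 · e^(-1.41)
= 11400 · 0.24414 ≈ 2783.23

≈ 2,780 copies per mL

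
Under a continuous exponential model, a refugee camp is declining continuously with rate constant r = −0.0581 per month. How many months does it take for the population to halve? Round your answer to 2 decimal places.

half-life ≈ 11.93 months

half-life = ln(2) / |r| = 0.69315 / 0.0581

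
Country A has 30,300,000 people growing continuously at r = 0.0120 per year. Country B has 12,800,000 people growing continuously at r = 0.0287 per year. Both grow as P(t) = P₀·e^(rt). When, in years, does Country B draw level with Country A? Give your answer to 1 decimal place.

30300000·e^(0.012t) = 12800000·e^(0.0287t)
30300000/12800000 = e^((0.0287 − 0.012)t) → ln(2.36719) = 0.0167·t
t = 0.8617 / 0.0167

t ≈ 51.6 years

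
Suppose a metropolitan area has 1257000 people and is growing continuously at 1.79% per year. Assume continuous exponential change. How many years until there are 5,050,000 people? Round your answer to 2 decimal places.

5050000 = 1257000 · e^(0.0179·t)
t = ln(5050000/1257000) / 0.0179 = ln(4.0175) / 0.0179 = 1.39066 / 0.0179

t ≈ 77.69 years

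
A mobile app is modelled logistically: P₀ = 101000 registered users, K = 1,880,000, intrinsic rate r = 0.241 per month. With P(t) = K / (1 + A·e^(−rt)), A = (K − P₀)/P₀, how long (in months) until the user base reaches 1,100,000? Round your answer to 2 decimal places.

t ≈ 13.33 months

A = (1880000 − 101000)/101000 = 17.61386
1100000 = 1880000/(1 + 17.61386·e^(−0.241t)) → 1 + 17.61386·e^(−0.241t) = 1.70909
e^(−0.241t) = 0.040258 → t = ln(24.84006)/0.241 = 3.21246/0.241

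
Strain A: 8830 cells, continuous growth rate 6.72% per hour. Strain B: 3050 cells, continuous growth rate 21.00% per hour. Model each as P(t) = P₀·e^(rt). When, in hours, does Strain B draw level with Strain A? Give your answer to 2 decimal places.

t ≈ 7.44 hours

8830·e^(0.0672t) = 3050·e^(0.21t)
8830/3050 = e^((0.21 − 0.0672)t) → ln(2.89508) = 0.1428·t
t = 1.06301 / 0.1428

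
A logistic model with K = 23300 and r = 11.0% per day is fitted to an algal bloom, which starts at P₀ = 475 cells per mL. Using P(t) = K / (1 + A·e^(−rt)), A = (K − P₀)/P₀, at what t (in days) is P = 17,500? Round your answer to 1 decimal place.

A = (23300 − 475)/475 = 48.05263
17500 = 23300/(1 + 48.05263·e^(−0.11t)) → 1 + 48.05263·e^(−0.11t) = 1.33143
e^(−0.11t) = 0.006897 → t = ln(144.98639)/0.11 = 4.97664/0.11

t ≈ 45.2 days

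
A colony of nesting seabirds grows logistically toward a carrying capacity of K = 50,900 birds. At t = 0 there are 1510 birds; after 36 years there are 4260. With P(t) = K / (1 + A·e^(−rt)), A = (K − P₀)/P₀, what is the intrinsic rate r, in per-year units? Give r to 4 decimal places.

A = (50900 − 1510)/1510 = 32.70861
4260 = 50900/(1 + 32.70861·e^(−r·36)) → e^(−36r) = (11.94836 − 1)/32.70861 = 0.334724
r = −ln(0.334724)/36 = 1.09445/36

r ≈ 0.0304 per year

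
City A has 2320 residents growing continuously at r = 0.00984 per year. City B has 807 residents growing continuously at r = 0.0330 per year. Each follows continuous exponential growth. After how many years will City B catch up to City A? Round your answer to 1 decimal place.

2320·e^(0.00984t) = 807·e^(0.033t)
2320/807 = e^((0.033 − 0.00984)t) → ln(2.87485) = 0.02316·t
t = 1.056 / 0.02316

t ≈ 45.6 years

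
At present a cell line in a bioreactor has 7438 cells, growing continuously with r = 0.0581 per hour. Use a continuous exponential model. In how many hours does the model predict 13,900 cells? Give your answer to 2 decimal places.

t ≈ 10.76 hours

13900 = 7438 · e^(0.0581·t)
t = ln(13900/7438) / 0.0581 = ln(1.86878) / 0.0581 = 0.62529 / 0.0581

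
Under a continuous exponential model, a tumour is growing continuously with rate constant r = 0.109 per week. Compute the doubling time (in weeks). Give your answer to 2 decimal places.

doubling time ≈ 6.36 weeks

doubling time = ln(2) / |r| = 0.69315 / 0.109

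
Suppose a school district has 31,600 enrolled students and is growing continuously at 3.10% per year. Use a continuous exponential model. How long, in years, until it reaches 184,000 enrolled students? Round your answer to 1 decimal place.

184000 = 31600 · e^(0.031·t)
t = ln(184000/31600) / 0.031 = ln(5.82278) / 0.031 = 1.76178 / 0.031

t ≈ 56.8 years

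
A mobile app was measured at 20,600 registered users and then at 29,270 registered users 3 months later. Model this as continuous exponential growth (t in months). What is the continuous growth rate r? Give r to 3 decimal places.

29270 = 20600 · e^(r·3)
e^(3r) = 29270/20600 = 1.42087
r = ln(1.42087) / 3 = 0.35127 / 3

r ≈ 0.117 per month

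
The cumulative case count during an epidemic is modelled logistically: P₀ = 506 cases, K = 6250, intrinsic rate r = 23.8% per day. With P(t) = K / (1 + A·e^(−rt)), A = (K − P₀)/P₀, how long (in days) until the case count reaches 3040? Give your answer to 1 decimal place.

A = (6250 − 506)/506 = 11.35178
3040 = 6250/(1 + 11.35178·e^(−0.238t)) → 1 + 11.35178·e^(−0.238t) = 2.05592
e^(−0.238t) = 0.093018 → t = ln(10.75059)/0.238 = 2.37496/0.238

t ≈ 10.0 days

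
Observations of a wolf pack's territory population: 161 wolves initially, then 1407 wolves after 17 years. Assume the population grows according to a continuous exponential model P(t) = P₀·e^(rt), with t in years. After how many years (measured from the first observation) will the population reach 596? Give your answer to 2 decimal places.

r = ln(1407/161) / 17 ≈ 0.127518 per year
t = ln(596/161) / r = 1.30884 / 0.127518 ≈ 10.264

t ≈ 10.26 years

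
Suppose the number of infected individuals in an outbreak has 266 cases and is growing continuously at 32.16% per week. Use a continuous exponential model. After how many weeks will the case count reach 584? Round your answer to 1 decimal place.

t ≈ 2.4 weeks

584 = 266 · e^(0.3216·t)
t = ln(584/266) / 0.3216 = ln(2.19549) / 0.3216 = 0.7864 / 0.3216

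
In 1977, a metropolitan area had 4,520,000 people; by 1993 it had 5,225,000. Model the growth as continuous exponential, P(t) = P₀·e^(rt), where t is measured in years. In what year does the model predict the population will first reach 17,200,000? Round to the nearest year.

r = ln(5225000/4520000) / 16 = 0.14494/16 ≈ 0.009059 per year
t = ln(17200000/4520000) / r = 1.3364/0.009059 ≈ 147.52 years after 1977

year 2125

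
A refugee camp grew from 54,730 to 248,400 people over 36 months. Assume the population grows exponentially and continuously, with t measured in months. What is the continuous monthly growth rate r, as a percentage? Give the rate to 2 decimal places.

r ≈ 4.20% per month

248400 = 54730 · e^(r·36)
e^(36r) = 248400/54730 = 4.53864
r = ln(4.53864) / 36 = 1.51263 / 36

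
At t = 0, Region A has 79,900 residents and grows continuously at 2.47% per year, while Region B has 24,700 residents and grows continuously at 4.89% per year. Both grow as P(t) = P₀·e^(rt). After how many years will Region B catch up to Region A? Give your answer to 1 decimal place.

t ≈ 48.5 years

79900·e^(0.0247t) = 24700·e^(0.0489t)
79900/24700 = e^((0.0489 − 0.0247)t) → ln(3.23482) = 0.0242·t
t = 1.17397 / 0.0242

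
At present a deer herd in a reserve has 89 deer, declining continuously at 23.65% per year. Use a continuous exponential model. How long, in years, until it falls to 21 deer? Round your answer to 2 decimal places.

21 = 89 · e^(-0.2365·t)
t = ln(21/89) / -0.2365 = ln(0.23596) / -0.2365 = -1.44411 / -0.2365

t ≈ 6.11 years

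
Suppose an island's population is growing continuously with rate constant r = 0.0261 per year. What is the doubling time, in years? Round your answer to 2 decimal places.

doubling time = ln(2) / |r| = 0.69315 / 0.0261

doubling time ≈ 26.56 years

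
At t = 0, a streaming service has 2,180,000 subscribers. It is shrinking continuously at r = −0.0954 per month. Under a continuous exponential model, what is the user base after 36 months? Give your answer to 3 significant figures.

P(36) = 2180000 · e^(-0.0954·36) = 2180000 · e^(-3.4344)
= 2180000 · 0.03224 ≈ 70293.56

≈ 70,300 subscribers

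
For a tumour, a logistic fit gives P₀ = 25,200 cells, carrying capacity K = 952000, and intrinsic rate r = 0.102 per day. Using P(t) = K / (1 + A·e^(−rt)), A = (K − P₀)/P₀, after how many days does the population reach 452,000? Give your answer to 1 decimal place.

t ≈ 34.4 days

A = (952000 − 25200)/25200 = 36.77778
452000 = 952000/(1 + 36.77778·e^(−0.102t)) → 1 + 36.77778·e^(−0.102t) = 2.10619
e^(−0.102t) = 0.030078 → t = ln(33.24711)/0.102 = 3.50397/0.102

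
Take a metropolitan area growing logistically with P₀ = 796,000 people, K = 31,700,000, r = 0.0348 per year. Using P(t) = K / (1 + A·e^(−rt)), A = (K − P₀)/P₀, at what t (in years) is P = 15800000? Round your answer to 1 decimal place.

t ≈ 105.0 years

A = (31700000 − 796000)/796000 = 38.82412
15800000 = 31700000/(1 + 38.82412·e^(−0.0348t)) → 1 + 38.82412·e^(−0.0348t) = 2.00633
e^(−0.0348t) = 0.02592 → t = ln(38.57994)/0.0348 = 3.65273/0.0348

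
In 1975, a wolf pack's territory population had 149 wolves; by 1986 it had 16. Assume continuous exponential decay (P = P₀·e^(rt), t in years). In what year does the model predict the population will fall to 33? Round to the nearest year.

year 1982

r = ln(16/149) / 11 = -2.23136/11 ≈ -0.202851 per year
t = ln(33/149) / r = -1.50744/-0.202851 ≈ 7.43 years after 1975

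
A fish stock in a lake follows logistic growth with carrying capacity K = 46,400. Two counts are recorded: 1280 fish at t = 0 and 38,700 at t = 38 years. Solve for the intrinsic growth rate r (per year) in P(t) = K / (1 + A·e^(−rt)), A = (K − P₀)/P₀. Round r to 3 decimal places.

r ≈ 0.136 per year

A = (46400 − 1280)/1280 = 35.25
38700 = 46400/(1 + 35.25·e^(−r·38)) → e^(−38r) = (1.19897 − 1)/35.25 = 0.005644
r = −ln(0.005644)/38 = 5.17708/38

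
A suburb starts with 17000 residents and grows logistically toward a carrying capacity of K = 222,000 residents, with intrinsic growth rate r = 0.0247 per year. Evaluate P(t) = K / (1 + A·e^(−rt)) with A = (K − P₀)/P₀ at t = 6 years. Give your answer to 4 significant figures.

A = (222000 − 17000)/17000 = 12.05882
P(6) = 222000 / (1 + 12.05882·e^(−0.0247·6)) = 222000 / (1 + 12.05882·0.862259)
= 222000 / 11.39782 ≈ 19477.4

≈ 19,480 residents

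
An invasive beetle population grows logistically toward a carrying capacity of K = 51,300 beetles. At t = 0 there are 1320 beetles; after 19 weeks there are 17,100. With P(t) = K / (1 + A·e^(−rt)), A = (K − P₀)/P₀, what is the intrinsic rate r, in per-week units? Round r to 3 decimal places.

A = (51300 − 1320)/1320 = 37.86364
17100 = 51300/(1 + 37.86364·e^(−r·19)) → e^(−19r) = (3 − 1)/37.86364 = 0.052821
r = −ln(0.052821)/19 = 2.94084/19

r ≈ 0.155 per week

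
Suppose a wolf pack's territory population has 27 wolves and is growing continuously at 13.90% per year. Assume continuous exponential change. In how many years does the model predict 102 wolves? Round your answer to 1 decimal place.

102 = 27 · e^(0.139·t)
t = ln(102/27) / 0.139 = ln(3.77778) / 0.139 = 1.32914 / 0.139

t ≈ 9.6 years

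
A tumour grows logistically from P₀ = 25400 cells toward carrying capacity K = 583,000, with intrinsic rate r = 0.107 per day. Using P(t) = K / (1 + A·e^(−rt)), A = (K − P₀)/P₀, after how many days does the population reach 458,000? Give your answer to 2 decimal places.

t ≈ 41.00 days

A = (583000 − 25400)/25400 = 21.95276
458000 = 583000/(1 + 21.95276·e^(−0.107t)) → 1 + 21.95276·e^(−0.107t) = 1.27293
e^(−0.107t) = 0.012432 → t = ln(80.4349)/0.107 = 4.38745/0.107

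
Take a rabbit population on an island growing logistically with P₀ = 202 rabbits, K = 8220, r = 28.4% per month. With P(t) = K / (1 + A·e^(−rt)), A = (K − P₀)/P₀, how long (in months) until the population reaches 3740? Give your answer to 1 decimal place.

A = (8220 − 202)/202 = 39.69307
3740 = 8220/(1 + 39.69307·e^(−0.284t)) → 1 + 39.69307·e^(−0.284t) = 2.19786
e^(−0.284t) = 0.030178 → t = ln(33.13662)/0.284 = 3.50064/0.284

t ≈ 12.3 months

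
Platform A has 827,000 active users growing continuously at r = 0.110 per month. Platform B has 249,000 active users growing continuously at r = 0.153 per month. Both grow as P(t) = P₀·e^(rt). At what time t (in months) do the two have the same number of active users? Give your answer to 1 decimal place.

t ≈ 27.9 months

827000·e^(0.11t) = 249000·e^(0.153t)
827000/249000 = e^((0.153 − 0.11)t) → ln(3.32129) = 0.043·t
t = 1.20035 / 0.043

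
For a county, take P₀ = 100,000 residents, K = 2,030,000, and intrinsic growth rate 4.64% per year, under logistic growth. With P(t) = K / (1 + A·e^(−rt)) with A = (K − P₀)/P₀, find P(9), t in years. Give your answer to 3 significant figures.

≈ 148,000 residents

A = (2030000 − 100000)/100000 = 19.3
P(9) = 2030000 / (1 + 19.3·e^(−0.0464·9)) = 2030000 / (1 + 19.3·0.658626)
= 2030000 / 13.71147 ≈ 148051.18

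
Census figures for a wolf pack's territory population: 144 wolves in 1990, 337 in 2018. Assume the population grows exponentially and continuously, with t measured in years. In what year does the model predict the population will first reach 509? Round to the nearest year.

r = ln(337/144) / 28 = 0.85027/28 ≈ 0.030367 per year
t = ln(509/144) / r = 1.26263/0.030367 ≈ 41.58 years after 1990

year 2032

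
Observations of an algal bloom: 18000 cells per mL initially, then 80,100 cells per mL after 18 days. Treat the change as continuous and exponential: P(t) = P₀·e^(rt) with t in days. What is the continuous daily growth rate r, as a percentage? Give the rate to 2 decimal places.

r ≈ 8.29% per day

80100 = 18000 · e^(r·18)
e^(18r) = 80100/18000 = 4.45
r = ln(4.45) / 18 = 1.4929 / 18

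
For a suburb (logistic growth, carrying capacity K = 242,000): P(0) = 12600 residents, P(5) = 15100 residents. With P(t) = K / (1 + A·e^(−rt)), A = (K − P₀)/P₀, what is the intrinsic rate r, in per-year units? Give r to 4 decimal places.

A = (242000 − 12600)/12600 = 18.20635
15100 = 242000/(1 + 18.20635·e^(−r·5)) → e^(−5r) = (16.02649 − 1)/18.20635 = 0.825343
r = −ln(0.825343)/5 = 0.19196/5

r ≈ 0.0384 per year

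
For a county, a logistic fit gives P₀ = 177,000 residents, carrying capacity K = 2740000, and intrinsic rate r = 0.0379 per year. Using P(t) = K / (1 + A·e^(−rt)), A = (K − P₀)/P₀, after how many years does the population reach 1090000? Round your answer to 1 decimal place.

A = (2740000 − 177000)/177000 = 14.48023
1090000 = 2740000/(1 + 14.48023·e^(−0.0379t)) → 1 + 14.48023·e^(−0.0379t) = 2.51376
e^(−0.0379t) = 0.10454 → t = ln(9.56573)/0.0379 = 2.25819/0.0379

t ≈ 59.6 years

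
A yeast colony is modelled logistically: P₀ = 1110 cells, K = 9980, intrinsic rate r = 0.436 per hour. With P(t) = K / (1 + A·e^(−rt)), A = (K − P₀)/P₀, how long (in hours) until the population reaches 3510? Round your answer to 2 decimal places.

t ≈ 3.36 hours

A = (9980 − 1110)/1110 = 7.99099
3510 = 9980/(1 + 7.99099·e^(−0.436t)) → 1 + 7.99099·e^(−0.436t) = 2.8433
e^(−0.436t) = 0.230673 → t = ln(4.33514)/0.436 = 1.46675/0.436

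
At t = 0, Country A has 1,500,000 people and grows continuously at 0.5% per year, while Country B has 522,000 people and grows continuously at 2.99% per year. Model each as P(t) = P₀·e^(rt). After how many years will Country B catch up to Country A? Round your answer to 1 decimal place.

1500000·e^(0.005t) = 522000·e^(0.0299t)
1500000/522000 = e^((0.0299 − 0.005)t) → ln(2.87356) = 0.0249·t
t = 1.05555 / 0.0249

t ≈ 42.4 years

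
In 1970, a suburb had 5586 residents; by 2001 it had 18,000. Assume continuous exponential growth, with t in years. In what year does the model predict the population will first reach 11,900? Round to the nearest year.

r = ln(18000/5586) / 31 = 1.17011/31 ≈ 0.037745 per year
t = ln(11900/5586) / r = 0.75627/0.037745 ≈ 20.04 years after 1970

year 1990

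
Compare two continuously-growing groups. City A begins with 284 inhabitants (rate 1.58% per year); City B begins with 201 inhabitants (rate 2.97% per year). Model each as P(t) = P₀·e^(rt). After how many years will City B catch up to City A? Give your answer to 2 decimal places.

284·e^(0.0158t) = 201·e^(0.0297t)
284/201 = e^((0.0297 − 0.0158)t) → ln(1.41294) = 0.0139·t
t = 0.34567 / 0.0139

t ≈ 24.87 years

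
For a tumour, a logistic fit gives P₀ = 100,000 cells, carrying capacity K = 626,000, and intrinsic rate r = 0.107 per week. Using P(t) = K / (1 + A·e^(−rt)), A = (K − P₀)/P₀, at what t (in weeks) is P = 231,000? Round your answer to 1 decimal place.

t ≈ 10.5 weeks

A = (626000 − 100000)/100000 = 5.26
231000 = 626000/(1 + 5.26·e^(−0.107t)) → 1 + 5.26·e^(−0.107t) = 2.70996
e^(−0.107t) = 0.325087 → t = ln(3.0761)/0.107 = 1.12366/0.107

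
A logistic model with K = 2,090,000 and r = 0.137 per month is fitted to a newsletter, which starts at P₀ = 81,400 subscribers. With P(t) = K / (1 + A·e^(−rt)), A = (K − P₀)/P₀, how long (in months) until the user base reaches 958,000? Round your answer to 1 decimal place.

t ≈ 22.2 months

A = (2090000 − 81400)/81400 = 24.67568
958000 = 2090000/(1 + 24.67568·e^(−0.137t)) → 1 + 24.67568·e^(−0.137t) = 2.18163
e^(−0.137t) = 0.047886 → t = ln(20.88277)/0.137 = 3.03892/0.137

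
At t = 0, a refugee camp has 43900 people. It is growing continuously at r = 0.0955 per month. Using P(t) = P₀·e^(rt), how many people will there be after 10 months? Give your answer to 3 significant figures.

≈ 114,000 people

P(10) = 43900 · e^(0.0955·10) = 43900 · e^(0.955)
= 43900 · 2.59867 ≈ 114081.64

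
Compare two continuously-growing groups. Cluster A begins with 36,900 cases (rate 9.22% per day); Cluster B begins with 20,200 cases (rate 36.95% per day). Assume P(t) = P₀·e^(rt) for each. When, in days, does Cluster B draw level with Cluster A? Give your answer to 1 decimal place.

36900·e^(0.0922t) = 20200·e^(0.3695t)
36900/20200 = e^((0.3695 − 0.0922)t) → ln(1.82673) = 0.2773·t
t = 0.60253 / 0.2773

t ≈ 2.2 days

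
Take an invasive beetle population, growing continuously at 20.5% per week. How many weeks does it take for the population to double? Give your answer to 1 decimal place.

doubling time ≈ 3.4 weeks

doubling time = ln(2) / |r| = 0.69315 / 0.205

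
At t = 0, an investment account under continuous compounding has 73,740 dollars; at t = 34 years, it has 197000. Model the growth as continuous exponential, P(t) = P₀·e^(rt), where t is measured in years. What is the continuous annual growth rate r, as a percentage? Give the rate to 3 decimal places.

r ≈ 2.890% per year

197000 = 73740 · e^(r·34)
e^(34r) = 197000/73740 = 2.67155
r = ln(2.67155) / 34 = 0.98266 / 34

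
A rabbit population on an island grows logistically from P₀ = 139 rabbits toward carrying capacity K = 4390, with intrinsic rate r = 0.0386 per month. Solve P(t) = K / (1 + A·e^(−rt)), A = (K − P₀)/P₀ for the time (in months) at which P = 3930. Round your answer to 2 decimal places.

A = (4390 − 139)/139 = 30.58273
3930 = 4390/(1 + 30.58273·e^(−0.0386t)) → 1 + 30.58273·e^(−0.0386t) = 1.11705
e^(−0.0386t) = 0.003827 → t = ln(261.28292)/0.0386 = 5.5656/0.0386

t ≈ 144.19 months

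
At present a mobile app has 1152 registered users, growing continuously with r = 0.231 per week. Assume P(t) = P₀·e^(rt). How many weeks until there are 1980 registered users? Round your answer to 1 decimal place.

t ≈ 2.3 weeks

1980 = 1152 · e^(0.231·t)
t = ln(1980/1152) / 0.231 = ln(1.71875) / 0.231 = 0.5416 / 0.231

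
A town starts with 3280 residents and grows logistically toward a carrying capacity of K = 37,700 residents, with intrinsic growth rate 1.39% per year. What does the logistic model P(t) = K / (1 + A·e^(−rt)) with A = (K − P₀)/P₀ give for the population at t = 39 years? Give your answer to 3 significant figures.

A = (37700 − 3280)/3280 = 10.4939
P(39) = 37700 / (1 + 10.4939·e^(−0.0139·39)) = 37700 / (1 + 10.4939·0.581526)
= 37700 / 7.10247 ≈ 5308.01

≈ 5,310 residents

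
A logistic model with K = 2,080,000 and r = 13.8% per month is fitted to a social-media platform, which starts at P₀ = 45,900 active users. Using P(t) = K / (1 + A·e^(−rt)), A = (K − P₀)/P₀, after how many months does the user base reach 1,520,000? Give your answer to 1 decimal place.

A = (2080000 − 45900)/45900 = 44.3159
1520000 = 2080000/(1 + 44.3159·e^(−0.138t)) → 1 + 44.3159·e^(−0.138t) = 1.36842
e^(−0.138t) = 0.008314 → t = ln(120.28603)/0.138 = 4.78987/0.138

t ≈ 34.7 months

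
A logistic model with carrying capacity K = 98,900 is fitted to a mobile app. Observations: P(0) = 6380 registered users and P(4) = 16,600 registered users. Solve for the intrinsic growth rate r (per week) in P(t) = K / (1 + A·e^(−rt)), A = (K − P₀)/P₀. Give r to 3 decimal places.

r ≈ 0.268 per week

A = (98900 − 6380)/6380 = 14.50157
16600 = 98900/(1 + 14.50157·e^(−r·4)) → e^(−4r) = (5.95783 − 1)/14.50157 = 0.341882
r = −ln(0.341882)/4 = 1.07329/4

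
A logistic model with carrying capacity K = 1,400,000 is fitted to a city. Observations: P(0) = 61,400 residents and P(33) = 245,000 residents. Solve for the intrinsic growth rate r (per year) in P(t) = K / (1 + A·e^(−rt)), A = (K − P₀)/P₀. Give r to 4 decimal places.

r ≈ 0.0464 per year

A = (1400000 − 61400)/61400 = 21.8013
245000 = 1400000/(1 + 21.8013·e^(−r·33)) → e^(−33r) = (5.71429 − 1)/21.8013 = 0.216239
r = −ln(0.216239)/33 = 1.53137/33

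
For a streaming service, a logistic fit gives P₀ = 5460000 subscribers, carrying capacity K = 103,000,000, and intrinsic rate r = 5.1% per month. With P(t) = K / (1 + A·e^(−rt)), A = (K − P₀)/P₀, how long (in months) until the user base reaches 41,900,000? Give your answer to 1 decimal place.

t ≈ 49.1 months

A = (103000000 − 5460000)/5460000 = 17.86447
41900000 = 103000000/(1 + 17.86447·e^(−0.051t)) → 1 + 17.86447·e^(−0.051t) = 2.45823
e^(−0.051t) = 0.081628 → t = ln(12.25076)/0.051 = 2.50559/0.051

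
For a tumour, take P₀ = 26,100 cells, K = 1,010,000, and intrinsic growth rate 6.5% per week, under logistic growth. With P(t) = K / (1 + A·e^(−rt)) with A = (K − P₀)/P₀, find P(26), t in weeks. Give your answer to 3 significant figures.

≈ 127,000 cells

A = (1010000 − 26100)/26100 = 37.69732
P(26) = 1010000 / (1 + 37.69732·e^(−0.065·26)) = 1010000 / (1 + 37.69732·0.18452)
= 1010000 / 7.95589 ≈ 126949.95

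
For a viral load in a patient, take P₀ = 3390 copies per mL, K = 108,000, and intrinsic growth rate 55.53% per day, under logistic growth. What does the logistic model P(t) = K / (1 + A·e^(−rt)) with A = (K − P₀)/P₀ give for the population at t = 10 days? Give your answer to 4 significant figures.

A = (108000 − 3390)/3390 = 30.85841
P(10) = 108000 / (1 + 30.85841·e^(−0.5553·10)) = 108000 / (1 + 30.85841·0.003876)
= 108000 / 1.1196 ≈ 96462.9

≈ 96,460 copies per mL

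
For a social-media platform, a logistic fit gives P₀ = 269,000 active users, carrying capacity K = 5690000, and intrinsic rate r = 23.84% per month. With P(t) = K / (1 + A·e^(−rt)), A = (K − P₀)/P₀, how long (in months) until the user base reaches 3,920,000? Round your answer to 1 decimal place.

A = (5690000 − 269000)/269000 = 20.15242
3920000 = 5690000/(1 + 20.15242·e^(−0.2384t)) → 1 + 20.15242·e^(−0.2384t) = 1.45153
e^(−0.2384t) = 0.022406 → t = ln(44.63134)/0.2384 = 3.79844/0.2384

t ≈ 15.9 months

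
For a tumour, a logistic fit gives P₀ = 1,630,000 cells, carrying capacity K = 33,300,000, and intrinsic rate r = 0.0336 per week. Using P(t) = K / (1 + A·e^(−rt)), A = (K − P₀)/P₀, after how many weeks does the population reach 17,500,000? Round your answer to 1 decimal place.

t ≈ 91.3 weeks

A = (33300000 − 1630000)/1630000 = 19.42945
17500000 = 33300000/(1 + 19.42945·e^(−0.0336t)) → 1 + 19.42945·e^(−0.0336t) = 1.90286
e^(−0.0336t) = 0.046468 → t = ln(21.51996)/0.0336 = 3.06898/0.0336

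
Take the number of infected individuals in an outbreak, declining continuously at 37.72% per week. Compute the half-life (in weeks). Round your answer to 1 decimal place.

half-life ≈ 1.8 weeks

half-life = ln(2) / |r| = 0.69315 / 0.3772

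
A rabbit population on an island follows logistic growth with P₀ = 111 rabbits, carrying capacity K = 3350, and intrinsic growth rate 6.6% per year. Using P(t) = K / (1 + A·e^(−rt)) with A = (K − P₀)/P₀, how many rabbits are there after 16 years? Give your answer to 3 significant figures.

≈ 300 rabbits

A = (3350 − 111)/111 = 29.18018
P(16) = 3350 / (1 + 29.18018·e^(−0.066·16)) = 3350 / (1 + 29.18018·0.347844)
= 3350 / 11.15016 ≈ 300.44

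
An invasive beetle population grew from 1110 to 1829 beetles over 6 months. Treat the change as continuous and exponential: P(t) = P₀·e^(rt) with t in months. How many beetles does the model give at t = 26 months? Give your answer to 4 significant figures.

≈ 9,665 beetles

r = ln(1829/1110) / 6 ≈ 0.083235 per month
P(26) = 1110 · e^(0.083235·26) = 1110 · 8.70683 ≈ 9664.58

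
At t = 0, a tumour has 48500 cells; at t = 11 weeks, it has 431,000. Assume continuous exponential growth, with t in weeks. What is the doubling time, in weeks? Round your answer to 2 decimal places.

doubling time ≈ 3.49 weeks

r = ln(431000/48500) / 11 = ln(8.8866) / 11 ≈ 0.198595 per week
doubling time = ln 2 / |r| = 0.69315 / 0.198595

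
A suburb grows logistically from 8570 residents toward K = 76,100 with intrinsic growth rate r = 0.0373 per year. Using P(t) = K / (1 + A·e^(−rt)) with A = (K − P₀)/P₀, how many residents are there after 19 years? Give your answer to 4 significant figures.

A = (76100 − 8570)/8570 = 7.87981
P(19) = 76100 / (1 + 7.87981·e^(−0.0373·19)) = 76100 / (1 + 7.87981·0.492284)
= 76100 / 4.8791 ≈ 15597.13

≈ 15,600 residents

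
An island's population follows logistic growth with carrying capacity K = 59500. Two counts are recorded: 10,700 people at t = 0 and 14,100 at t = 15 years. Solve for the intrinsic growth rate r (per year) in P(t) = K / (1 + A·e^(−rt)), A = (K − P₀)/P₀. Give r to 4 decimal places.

A = (59500 − 10700)/10700 = 4.56075
14100 = 59500/(1 + 4.56075·e^(−r·15)) → e^(−15r) = (4.21986 − 1)/4.56075 = 0.705993
r = −ln(0.705993)/15 = 0.34815/15

r ≈ 0.0232 per year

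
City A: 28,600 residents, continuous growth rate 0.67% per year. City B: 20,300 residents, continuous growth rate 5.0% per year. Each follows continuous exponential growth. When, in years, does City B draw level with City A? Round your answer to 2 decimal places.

28600·e^(0.0067t) = 20300·e^(0.05t)
28600/20300 = e^((0.05 − 0.0067)t) → ln(1.40887) = 0.0433·t
t = 0.34279 / 0.0433

t ≈ 7.92 years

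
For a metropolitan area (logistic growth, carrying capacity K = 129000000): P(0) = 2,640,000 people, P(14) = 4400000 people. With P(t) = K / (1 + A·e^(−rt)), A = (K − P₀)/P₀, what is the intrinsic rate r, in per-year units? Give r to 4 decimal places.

A = (129000000 − 2640000)/2640000 = 47.86364
4400000 = 129000000/(1 + 47.86364·e^(−r·14)) → e^(−14r) = (29.31818 − 1)/47.86364 = 0.591643
r = −ln(0.591643)/14 = 0.52485/14

r ≈ 0.0375 per year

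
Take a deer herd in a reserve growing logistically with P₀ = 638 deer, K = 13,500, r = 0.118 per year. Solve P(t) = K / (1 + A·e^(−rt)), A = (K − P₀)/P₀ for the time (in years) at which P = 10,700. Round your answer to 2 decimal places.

A = (13500 − 638)/638 = 20.15987
10700 = 13500/(1 + 20.15987·e^(−0.118t)) → 1 + 20.15987·e^(−0.118t) = 1.26168
e^(−0.118t) = 0.01298 → t = ln(77.03952)/0.118 = 4.34432/0.118

t ≈ 36.82 years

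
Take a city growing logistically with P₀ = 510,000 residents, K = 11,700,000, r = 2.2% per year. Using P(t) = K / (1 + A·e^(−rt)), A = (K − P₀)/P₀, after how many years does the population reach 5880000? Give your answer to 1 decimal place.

A = (11700000 − 510000)/510000 = 21.94118
5880000 = 11700000/(1 + 21.94118·e^(−0.022t)) → 1 + 21.94118·e^(−0.022t) = 1.9898
e^(−0.022t) = 0.045111 → t = ln(22.16737)/0.022 = 3.09862/0.022

t ≈ 140.8 years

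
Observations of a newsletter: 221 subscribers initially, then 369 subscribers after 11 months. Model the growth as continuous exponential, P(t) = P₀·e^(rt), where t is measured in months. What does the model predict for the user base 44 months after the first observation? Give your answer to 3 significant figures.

r = ln(369/221) / 11 ≈ 0.046603 per month
P(44) = 221 · e^(0.046603·44) = 221 · 7.77206 ≈ 1717.63

≈ 1,720 subscribers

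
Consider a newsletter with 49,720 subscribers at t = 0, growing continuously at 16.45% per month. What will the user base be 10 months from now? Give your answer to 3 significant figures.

≈ 258,000 subscribers

P(10) = 49720 · e^(0.1645·10) = 49720 · e^(1.645)
= 49720 · 5.18101 ≈ 257599.81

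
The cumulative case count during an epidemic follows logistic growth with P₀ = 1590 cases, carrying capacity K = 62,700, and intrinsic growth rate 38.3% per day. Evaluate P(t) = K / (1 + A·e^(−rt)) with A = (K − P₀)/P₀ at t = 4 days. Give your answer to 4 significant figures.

A = (62700 − 1590)/1590 = 38.43396
P(4) = 62700 / (1 + 38.43396·e^(−0.383·4)) = 62700 / (1 + 38.43396·0.216103)
= 62700 / 9.3057 ≈ 6737.81

≈ 6,738 cases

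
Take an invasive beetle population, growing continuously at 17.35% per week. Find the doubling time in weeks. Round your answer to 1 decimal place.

doubling time ≈ 4.0 weeks

doubling time = ln(2) / |r| = 0.69315 / 0.1735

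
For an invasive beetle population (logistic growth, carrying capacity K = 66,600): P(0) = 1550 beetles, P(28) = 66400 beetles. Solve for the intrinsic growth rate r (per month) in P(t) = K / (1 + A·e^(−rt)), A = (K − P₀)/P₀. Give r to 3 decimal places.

A = (66600 − 1550)/1550 = 41.96774
66400 = 66600/(1 + 41.96774·e^(−r·28)) → e^(−28r) = (1.00301 − 1)/41.96774 = 0.000072
r = −ln(0.000072)/28 = 9.54204/28

r ≈ 0.341 per month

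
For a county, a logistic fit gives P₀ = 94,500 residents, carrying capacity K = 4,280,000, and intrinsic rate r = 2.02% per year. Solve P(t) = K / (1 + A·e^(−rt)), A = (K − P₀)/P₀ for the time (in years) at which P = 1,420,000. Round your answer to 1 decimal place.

t ≈ 153.0 years

A = (4280000 − 94500)/94500 = 44.29101
1420000 = 4280000/(1 + 44.29101·e^(−0.0202t)) → 1 + 44.29101·e^(−0.0202t) = 3.01408
e^(−0.0202t) = 0.045474 → t = ln(21.99064)/0.0202 = 3.09062/0.0202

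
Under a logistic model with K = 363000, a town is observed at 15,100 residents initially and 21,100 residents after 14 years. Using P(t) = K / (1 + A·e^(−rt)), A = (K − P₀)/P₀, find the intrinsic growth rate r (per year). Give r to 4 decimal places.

r ≈ 0.0251 per year

A = (363000 − 15100)/15100 = 23.03974
21100 = 363000/(1 + 23.03974·e^(−r·14)) → e^(−14r) = (17.20379 − 1)/23.03974 = 0.703298
r = −ln(0.703298)/14 = 0.35198/14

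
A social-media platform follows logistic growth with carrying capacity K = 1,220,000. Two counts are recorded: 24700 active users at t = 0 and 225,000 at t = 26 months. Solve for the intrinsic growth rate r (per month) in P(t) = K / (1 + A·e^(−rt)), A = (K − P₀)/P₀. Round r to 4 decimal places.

A = (1220000 − 24700)/24700 = 48.39271
225000 = 1220000/(1 + 48.39271·e^(−r·26)) → e^(−26r) = (5.42222 − 1)/48.39271 = 0.091382
r = −ln(0.091382)/26 = 2.39271/26

r ≈ 0.0920 per month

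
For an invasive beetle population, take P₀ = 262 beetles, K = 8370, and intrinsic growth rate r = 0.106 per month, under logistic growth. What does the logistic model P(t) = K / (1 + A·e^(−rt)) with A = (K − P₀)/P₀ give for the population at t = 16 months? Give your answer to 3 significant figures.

≈ 1,250 beetles

A = (8370 − 262)/262 = 30.94656
P(16) = 8370 / (1 + 30.94656·e^(−0.106·16)) = 8370 / (1 + 30.94656·0.183416)
= 8370 / 6.67609 ≈ 1253.73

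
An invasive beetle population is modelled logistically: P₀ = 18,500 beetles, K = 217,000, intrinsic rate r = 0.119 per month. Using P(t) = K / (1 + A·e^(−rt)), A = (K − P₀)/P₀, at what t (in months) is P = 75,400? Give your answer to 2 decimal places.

t ≈ 14.65 months

A = (217000 − 18500)/18500 = 10.72973
75400 = 217000/(1 + 10.72973·e^(−0.119t)) → 1 + 10.72973·e^(−0.119t) = 2.87798
e^(−0.119t) = 0.175026 → t = ln(5.71343)/0.119 = 1.74282/0.119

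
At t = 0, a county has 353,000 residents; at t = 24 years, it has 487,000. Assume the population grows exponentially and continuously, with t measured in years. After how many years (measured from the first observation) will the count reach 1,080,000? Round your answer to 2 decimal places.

r = ln(487000/353000) / 24 ≈ 0.013408 per year
t = ln(1080000/353000) / r = 1.11825 / 0.013408 ≈ 83.401

t ≈ 83.40 years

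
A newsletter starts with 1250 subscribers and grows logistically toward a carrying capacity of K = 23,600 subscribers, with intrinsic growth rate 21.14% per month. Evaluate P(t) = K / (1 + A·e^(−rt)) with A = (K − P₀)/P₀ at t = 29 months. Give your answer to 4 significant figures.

A = (23600 − 1250)/1250 = 17.88
P(29) = 23600 / (1 + 17.88·e^(−0.2114·29)) = 23600 / (1 + 17.88·0.002175)
= 23600 / 1.03889 ≈ 22716.47

≈ 22,720 subscribers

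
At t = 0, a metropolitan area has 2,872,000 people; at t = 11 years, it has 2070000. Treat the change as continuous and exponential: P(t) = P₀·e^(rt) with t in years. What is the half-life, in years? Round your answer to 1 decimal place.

half-life ≈ 23.3 years

r = ln(2070000/2872000) / 11 = ln(0.72075) / 11 ≈ -0.029769 per year
half-life = ln 2 / |r| = 0.69315 / 0.029769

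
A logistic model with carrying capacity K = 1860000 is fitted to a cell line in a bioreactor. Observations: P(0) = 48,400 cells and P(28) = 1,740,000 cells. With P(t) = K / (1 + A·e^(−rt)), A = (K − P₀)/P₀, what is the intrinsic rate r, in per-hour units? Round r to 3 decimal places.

A = (1860000 − 48400)/48400 = 37.42975
1740000 = 1860000/(1 + 37.42975·e^(−r·28)) → e^(−28r) = (1.06897 − 1)/37.42975 = 0.001843
r = −ln(0.001843)/28 = 6.29661/28

r ≈ 0.225 per hour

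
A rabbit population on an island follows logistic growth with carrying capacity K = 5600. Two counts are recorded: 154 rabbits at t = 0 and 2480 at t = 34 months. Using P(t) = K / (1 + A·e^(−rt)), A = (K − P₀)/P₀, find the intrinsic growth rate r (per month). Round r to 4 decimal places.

r ≈ 0.0981 per month

A = (5600 − 154)/154 = 35.36364
2480 = 5600/(1 + 35.36364·e^(−r·34)) → e^(−34r) = (2.25806 − 1)/35.36364 = 0.035575
r = −ln(0.035575)/34 = 3.33611/34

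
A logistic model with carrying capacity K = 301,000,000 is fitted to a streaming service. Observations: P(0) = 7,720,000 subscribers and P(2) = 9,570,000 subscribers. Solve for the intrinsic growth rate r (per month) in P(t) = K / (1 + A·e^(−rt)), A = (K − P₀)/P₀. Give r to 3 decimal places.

A = (301000000 − 7720000)/7720000 = 37.98964
9570000 = 301000000/(1 + 37.98964·e^(−r·2)) → e^(−2r) = (31.45246 − 1)/37.98964 = 0.801599
r = −ln(0.801599)/2 = 0.22115/2

r ≈ 0.111 per month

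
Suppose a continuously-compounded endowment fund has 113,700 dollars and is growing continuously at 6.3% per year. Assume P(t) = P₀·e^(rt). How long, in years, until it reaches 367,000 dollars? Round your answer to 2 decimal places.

367000 = 113700 · e^(0.063·t)
t = ln(367000/113700) / 0.063 = ln(3.22779) / 0.063 = 1.1718 / 0.063

t ≈ 18.60 years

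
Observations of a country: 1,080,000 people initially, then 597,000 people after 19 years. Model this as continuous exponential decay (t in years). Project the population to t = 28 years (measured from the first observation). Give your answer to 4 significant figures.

r = ln(597000/1080000) / 19 ≈ -0.0312 per year
P(28) = 1080000 · e^(-0.0312·28) = 1080000 · 0.41745 ≈ 450842.25

≈ 450,800 people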